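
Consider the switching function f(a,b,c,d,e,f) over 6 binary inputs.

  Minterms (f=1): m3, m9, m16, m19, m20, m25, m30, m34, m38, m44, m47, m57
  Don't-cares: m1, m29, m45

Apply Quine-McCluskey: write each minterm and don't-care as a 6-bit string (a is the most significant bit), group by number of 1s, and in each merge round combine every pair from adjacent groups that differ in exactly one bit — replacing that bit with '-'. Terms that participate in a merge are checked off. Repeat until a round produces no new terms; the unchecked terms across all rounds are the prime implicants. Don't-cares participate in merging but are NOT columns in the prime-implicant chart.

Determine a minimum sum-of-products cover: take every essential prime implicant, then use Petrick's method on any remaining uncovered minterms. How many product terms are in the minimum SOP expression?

[col 0] 000001*, 000011*, 001001*, 010000*, 010011*, 010100*, 011001*, 011101*, 011110, 100010*, 100110*, 101100*, 101101*, 101111*, 111001*
[col 1] -11001, 0-0011, 0-1001, 00-001, 0000-1, 010-00, 011-01, 100-10, 1011-1, 10110-
Prime implicants: -11001, 0-0011, 0-1001, 00-001, 0000-1, 010-00, 011-01, 011110, 100-10, 1011-1, 10110-
PI chart (minterm → PIs covering it):
  3 | 0-0011,0000-1
  9 | 0-1001,00-001
  16 | 010-00  (sole → essential)
  19 | 0-0011  (sole → essential)
  20 | 010-00  (sole → essential)
  25 | -11001,0-1001,011-01
  30 | 011110  (sole → essential)
  34 | 100-10  (sole → essential)
  38 | 100-10  (sole → essential)
  44 | 10110-  (sole → essential)
  47 | 1011-1  (sole → essential)
  57 | -11001  (sole → essential)
Essential prime implicants: -11001, 0-0011, 010-00, 011110, 100-10, 1011-1, 10110-
Petrick residual → 0-1001
Minimum SOP uses 8 PIs: bcd'e'f + a'c'd'ef + a'cd'e'f + a'bc'e'f' + a'bcdef' + ab'c'ef' + ab'cdf + ab'cde'

8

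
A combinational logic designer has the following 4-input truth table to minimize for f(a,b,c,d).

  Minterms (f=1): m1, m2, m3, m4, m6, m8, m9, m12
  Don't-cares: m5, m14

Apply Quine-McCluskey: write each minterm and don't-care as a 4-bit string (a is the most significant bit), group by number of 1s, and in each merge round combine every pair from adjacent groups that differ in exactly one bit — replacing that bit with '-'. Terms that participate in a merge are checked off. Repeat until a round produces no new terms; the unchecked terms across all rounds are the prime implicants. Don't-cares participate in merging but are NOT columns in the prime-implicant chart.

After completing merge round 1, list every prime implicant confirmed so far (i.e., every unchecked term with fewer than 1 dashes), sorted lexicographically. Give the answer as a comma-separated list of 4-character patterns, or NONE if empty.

size-2^0 implicants → 0001(✓)  0010(✓)  0011(✓)  0100(✓)  0101(✓)  0110(✓)  1000(✓)  1001(✓)  1100(✓)  1110(✓)
size-2^1 implicants → -001  -100(✓)  -110(✓)  0-01  0-10  00-1  001-  01-0(✓)  010-  1-00  100-  11-0(✓)
size-2^2 implicants → -1-0
Unchecked terms (primes): -001, -1-0, 0-01, 0-10, 00-1, 001-, 010-, 1-00, 100-

NONE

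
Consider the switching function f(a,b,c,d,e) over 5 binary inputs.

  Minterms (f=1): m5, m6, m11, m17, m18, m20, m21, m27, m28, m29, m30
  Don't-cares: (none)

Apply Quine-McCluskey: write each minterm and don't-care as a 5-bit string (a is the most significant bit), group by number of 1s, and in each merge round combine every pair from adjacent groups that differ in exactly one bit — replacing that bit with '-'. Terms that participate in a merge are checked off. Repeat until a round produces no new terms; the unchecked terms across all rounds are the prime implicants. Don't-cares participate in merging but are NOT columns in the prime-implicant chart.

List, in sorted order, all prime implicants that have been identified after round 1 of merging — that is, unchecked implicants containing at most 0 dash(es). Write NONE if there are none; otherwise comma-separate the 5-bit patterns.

Round 0: 00101✓ 00110 01011✓ 10001✓ 10010 10100✓ 10101✓ 11011✓ 11100✓ 11101✓ 11110✓
Round 1: -0101 -1011 1-100✓ 1-101✓ 10-01 1010-✓ 111-0 1110-✓
Round 2: 1-10-
PIs = {-0101, -1011, 00110, 1-10-, 10-01, 10010, 111-0}

00110, 10010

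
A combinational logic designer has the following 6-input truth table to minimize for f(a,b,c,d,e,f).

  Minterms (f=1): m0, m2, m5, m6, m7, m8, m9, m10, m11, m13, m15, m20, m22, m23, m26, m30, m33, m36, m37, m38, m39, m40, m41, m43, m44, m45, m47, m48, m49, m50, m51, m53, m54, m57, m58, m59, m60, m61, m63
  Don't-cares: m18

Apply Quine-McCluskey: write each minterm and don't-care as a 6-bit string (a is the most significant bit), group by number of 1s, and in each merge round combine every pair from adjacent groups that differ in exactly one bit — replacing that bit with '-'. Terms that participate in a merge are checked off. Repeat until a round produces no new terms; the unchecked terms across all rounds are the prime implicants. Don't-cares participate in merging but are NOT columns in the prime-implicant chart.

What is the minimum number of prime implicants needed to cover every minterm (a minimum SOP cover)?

Round 0: 000000✓ 000010✓ 000101✓ 000110✓ 000111✓ 001000✓ 001001✓ 001010✓ 001011✓ 001101✓ 001111✓ 010010✓ 010100✓ 010110✓ 010111✓ 011010✓ 011110✓ 100001✓ 100100✓ 100101✓ 100110✓ 100111✓ 101000✓ 101001✓ 101011✓ 101100✓ 101101✓ 101111✓ 110000✓ 110001✓ 110010✓ 110011✓ 110101✓ 110110✓ 111001✓ 111010✓ 111011✓ 111100✓ 111101✓ 111111✓
Round 1: -00101✓ -00110✓ -00111✓ -01000✓ -01001✓ -01011✓ -01101✓ -01111✓ -10010✓ -10110✓ -11010✓ 0-0010✓ 0-0110✓ 0-0111✓ 0-1010✓ 00-000✓ 00-010✓ 00-101✓ 00-111✓ 000-10✓ 0000-0✓ 0001-1✓ 00011-✓ 001-01✓ 001-11✓ 0010-0✓ 0010-1✓ 00100-✓ 00101-✓ 0011-1✓ 01-010✓ 01-110✓ 010-10✓ 0101-0 01011-✓ 011-10✓ 1-0001✓ 1-0101✓ 1-0110✓ 1-1001✓ 1-1011✓ 1-1100✓ 1-1101✓ 1-1111✓ 10-001✓ 10-100✓ 10-101✓ 10-111✓ 100-01✓ 1001-0✓ 1001-1✓ 10010-✓ 10011-✓ 101-00✓ 101-01✓ 101-11✓ 1010-1✓ 10100-✓ 1011-1✓ 10110-✓ 11-001✓ 11-010✓ 11-011✓ 11-101✓ 110-01✓ 110-10✓ 1100-0✓ 1100-1✓ 11000-✓ 11001-✓ 111-01✓ 111-11✓ 1110-1✓ 11101-✓ 1111-1✓ 11110-✓
Round 2: --0110 -0-101✓ -0-111✓ -001-1✓ -0011- -01-01✓ -01-11✓ -010-1✓ -0100- -011-1✓ -1-010 -10-10 0--010 0-0-10 0-011- 00-0-0 00-1-1✓ 001--1✓ 0010-- 01--10 1--001✓ 1--101✓ 1-0-01✓ 1-1-01✓ 1-1-11✓ 1-10-1✓ 1-11-1✓ 1-110- 10--01✓ 10-1-1✓ 10-10- 1001-- 101--1✓ 101-0- 11--01✓ 11-0-1 11-01- 1100-- 111--1✓
Round 3: -0-1-1 -01--1 1---01 1-1--1
PIs = {--0110, -0-1-1, -0011-, -01--1, -0100-, -1-010, -10-10, 0--010, 0-0-10, 0-011-, 00-0-0, 0010--, 01--10, 0101-0, 1---01, 1-1--1, 1-110-, 10-10-, 1001--, 101-0-, 11-0-1, 11-01-, 1100--}
Coverage chart:
  m0: 00-0-0 ←essential
  m2: 0--010,0-0-10,00-0-0
  m5: -0-1-1 ←essential
  m6: --0110,-0011-,0-0-10,0-011-
  m7: -0-1-1,-0011-,0-011-
  m8: -0100-,00-0-0,0010--
  m9: -01--1,-0100-,0010--
  m10: 0--010,00-0-0,0010--
  m11: -01--1,0010--
  m13: -0-1-1,-01--1
  m15: -0-1-1,-01--1
  m20: 0101-0 ←essential
  m22: --0110,-10-10,0-0-10,0-011-,01--10,0101-0
  m23: 0-011- ←essential
  m26: -1-010,0--010,01--10
  m30: 01--10 ←essential
  m33: 1---01 ←essential
  m36: 10-10-,1001--
  m37: -0-1-1,1---01,10-10-,1001--
  m38: --0110,-0011-,1001--
  m39: -0-1-1,-0011-,1001--
  m40: -0100-,101-0-
  m41: -01--1,-0100-,1---01,1-1--1,101-0-
  m43: -01--1,1-1--1
  m44: 1-110-,10-10-,101-0-
  m45: -0-1-1,-01--1,1---01,1-1--1,1-110-,10-10-,101-0-
  m47: -0-1-1,-01--1,1-1--1
  m48: 1100-- ←essential
  m49: 1---01,11-0-1,1100--
  m50: -1-010,-10-10,11-01-,1100--
  m51: 11-0-1,11-01-,1100--
  m53: 1---01 ←essential
  m54: --0110,-10-10
  m57: 1---01,1-1--1,11-0-1
  m58: -1-010,11-01-
  m59: 1-1--1,11-0-1,11-01-
  m60: 1-110- ←essential
  m61: 1---01,1-1--1,1-110-
  m63: 1-1--1 ←essential
Essential: -0-1-1, 0-011-, 00-0-0, 01--10, 0101-0, 1---01, 1-1--1, 1-110-, 1100--
Petrick residual → --0110, -01--1, -0100-, -1-010, 10-10-
Min cover (14 terms): c'def' + b'df + b'cf + b'cd'e' + bd'ef' + a'c'de + a'b'd'f' + a'bef' + a'bc'df' + ae'f + acf + acde' + ab'de' + abc'd'

14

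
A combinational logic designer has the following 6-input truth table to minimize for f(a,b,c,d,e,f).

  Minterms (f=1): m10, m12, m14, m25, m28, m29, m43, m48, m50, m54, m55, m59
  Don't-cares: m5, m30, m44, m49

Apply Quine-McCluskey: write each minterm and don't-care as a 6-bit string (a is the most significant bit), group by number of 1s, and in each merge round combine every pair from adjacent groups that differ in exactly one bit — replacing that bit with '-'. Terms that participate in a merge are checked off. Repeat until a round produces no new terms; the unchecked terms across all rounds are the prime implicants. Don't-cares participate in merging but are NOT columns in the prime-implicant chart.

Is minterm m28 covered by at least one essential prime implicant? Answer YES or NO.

Round 0: 000101 001010✓ 001100✓ 001110✓ 011001✓ 011100✓ 011101✓ 011110✓ 101011✓ 101100✓ 110000✓ 110001✓ 110010✓ 110110✓ 110111✓ 111011✓
Round 1: -01100 0-1100✓ 0-1110✓ 001-10 0011-0✓ 011-01 0111-0✓ 01110- 1-1011 110-10 1100-0 11000- 11011-
Round 2: 0-11-0
PIs = {-01100, 0-11-0, 000101, 001-10, 011-01, 01110-, 1-1011, 110-10, 1100-0, 11000-, 11011-}
Coverage chart:
  m10: 001-10 ←essential
  m12: -01100,0-11-0
  m14: 0-11-0,001-10
  m25: 011-01 ←essential
  m28: 0-11-0,01110-
  m29: 011-01,01110-
  m43: 1-1011 ←essential
  m48: 1100-0,11000-
  m50: 110-10,1100-0
  m54: 110-10,11011-
  m55: 11011- ←essential
  m59: 1-1011 ←essential
Essential: 001-10, 011-01, 1-1011, 11011-

NO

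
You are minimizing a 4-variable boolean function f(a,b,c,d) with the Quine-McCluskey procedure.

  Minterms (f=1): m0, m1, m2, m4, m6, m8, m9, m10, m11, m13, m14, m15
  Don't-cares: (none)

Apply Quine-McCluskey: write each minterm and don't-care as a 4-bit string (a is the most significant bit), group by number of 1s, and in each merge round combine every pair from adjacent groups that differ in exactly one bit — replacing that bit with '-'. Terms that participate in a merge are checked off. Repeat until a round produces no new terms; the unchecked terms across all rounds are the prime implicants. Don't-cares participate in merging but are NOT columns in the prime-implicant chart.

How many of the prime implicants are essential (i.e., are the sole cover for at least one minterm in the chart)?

size-2^0 implicants → 0000(✓)  0001(✓)  0010(✓)  0100(✓)  0110(✓)  1000(✓)  1001(✓)  1010(✓)  1011(✓)  1101(✓)  1110(✓)  1111(✓)
size-2^1 implicants → -000(✓)  -001(✓)  -010(✓)  -110(✓)  0-00(✓)  0-10(✓)  00-0(✓)  000-(✓)  01-0(✓)  1-01(✓)  1-10(✓)  1-11(✓)  10-0(✓)  10-1(✓)  100-(✓)  101-(✓)  11-1(✓)  111-(✓)
size-2^2 implicants → --10  -0-0  -00-  0--0  1--1  1-1-  10--
Unchecked terms (primes): --10, -0-0, -00-, 0--0, 1--1, 1-1-, 10--
Minterm coverage:
  m0 ⊆ -0-0,-00-,0--0
  m1 ⊆ -00- [E]
  m2 ⊆ --10,-0-0,0--0
  m4 ⊆ 0--0 [E]
  m6 ⊆ --10,0--0
  m8 ⊆ -0-0,-00-,10--
  m9 ⊆ -00-,1--1,10--
  m10 ⊆ --10,-0-0,1-1-,10--
  m11 ⊆ 1--1,1-1-,10--
  m13 ⊆ 1--1 [E]
  m14 ⊆ --10,1-1-
  m15 ⊆ 1--1,1-1-
E = {-00-, 0--0, 1--1}

3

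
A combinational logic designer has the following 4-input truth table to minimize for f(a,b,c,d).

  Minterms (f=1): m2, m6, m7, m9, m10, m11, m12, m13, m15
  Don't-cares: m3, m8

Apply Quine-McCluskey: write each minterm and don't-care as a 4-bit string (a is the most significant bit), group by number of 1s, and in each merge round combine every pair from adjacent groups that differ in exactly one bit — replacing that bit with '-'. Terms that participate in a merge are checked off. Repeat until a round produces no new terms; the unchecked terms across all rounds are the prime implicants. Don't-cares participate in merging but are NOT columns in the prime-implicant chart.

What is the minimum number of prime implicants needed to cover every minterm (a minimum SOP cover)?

[col 0] 0010*, 0011*, 0110*, 0111*, 1000*, 1001*, 1010*, 1011*, 1100*, 1101*, 1111*
[col 1] -010*, -011*, -111*, 0-10*, 0-11*, 001-*, 011-*, 1-00*, 1-01*, 1-11*, 10-0*, 10-1*, 100-*, 101-*, 11-1*, 110-*
[col 2] --11, -01-, 0-1-, 1--1, 1-0-, 10--
Prime implicants: --11, -01-, 0-1-, 1--1, 1-0-, 10--
PI chart (minterm → PIs covering it):
  2 | -01-,0-1-
  6 | 0-1-  (sole → essential)
  7 | --11,0-1-
  9 | 1--1,1-0-,10--
  10 | -01-,10--
  11 | --11,-01-,1--1,10--
  12 | 1-0-  (sole → essential)
  13 | 1--1,1-0-
  15 | --11,1--1
Essential prime implicants: 0-1-, 1-0-
Petrick residual → --11, -01-
Minimum SOP uses 4 PIs: cd + b'c + a'c + ac'

4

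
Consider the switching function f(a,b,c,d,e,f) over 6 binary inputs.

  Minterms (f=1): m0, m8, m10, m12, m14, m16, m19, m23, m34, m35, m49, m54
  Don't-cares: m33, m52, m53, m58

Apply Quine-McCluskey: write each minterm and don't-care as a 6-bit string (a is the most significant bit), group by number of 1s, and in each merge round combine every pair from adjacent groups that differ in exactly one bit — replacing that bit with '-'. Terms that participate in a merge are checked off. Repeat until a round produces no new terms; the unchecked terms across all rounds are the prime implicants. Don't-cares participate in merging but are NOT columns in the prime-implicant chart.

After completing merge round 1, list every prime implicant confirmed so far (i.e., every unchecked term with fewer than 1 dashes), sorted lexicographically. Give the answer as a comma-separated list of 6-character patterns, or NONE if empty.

size-2^0 implicants → 000000(✓)  001000(✓)  001010(✓)  001100(✓)  001110(✓)  010000(✓)  010011(✓)  010111(✓)  100001(✓)  100010(✓)  100011(✓)  110001(✓)  110100(✓)  110101(✓)  110110(✓)  111010
size-2^1 implicants → 0-0000  00-000  001-00(✓)  001-10(✓)  0010-0(✓)  0011-0(✓)  010-11  1-0001  1000-1  10001-  110-01  1101-0  11010-
size-2^2 implicants → 001--0
Unchecked terms (primes): 0-0000, 00-000, 001--0, 010-11, 1-0001, 1000-1, 10001-, 110-01, 1101-0, 11010-, 111010

111010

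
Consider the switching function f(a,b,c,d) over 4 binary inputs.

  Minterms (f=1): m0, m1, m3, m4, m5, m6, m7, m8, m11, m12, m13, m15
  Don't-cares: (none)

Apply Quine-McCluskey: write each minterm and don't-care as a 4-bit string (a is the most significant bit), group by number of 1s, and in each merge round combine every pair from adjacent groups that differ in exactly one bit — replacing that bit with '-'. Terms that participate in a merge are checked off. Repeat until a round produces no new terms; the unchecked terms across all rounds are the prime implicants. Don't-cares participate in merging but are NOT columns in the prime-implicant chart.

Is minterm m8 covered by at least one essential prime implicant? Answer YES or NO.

YES

size-2^0 implicants → 0000(✓)  0001(✓)  0011(✓)  0100(✓)  0101(✓)  0110(✓)  0111(✓)  1000(✓)  1011(✓)  1100(✓)  1101(✓)  1111(✓)
size-2^1 implicants → -000(✓)  -011(✓)  -100(✓)  -101(✓)  -111(✓)  0-00(✓)  0-01(✓)  0-11(✓)  00-1(✓)  000-(✓)  01-0(✓)  01-1(✓)  010-(✓)  011-(✓)  1-00(✓)  1-11(✓)  11-1(✓)  110-(✓)
size-2^2 implicants → --00  --11  -1-1  -10-  0--1  0-0-  01--
Unchecked terms (primes): --00, --11, -1-1, -10-, 0--1, 0-0-, 01--
Minterm coverage:
  m0 ⊆ --00,0-0-
  m1 ⊆ 0--1,0-0-
  m3 ⊆ --11,0--1
  m4 ⊆ --00,-10-,0-0-,01--
  m5 ⊆ -1-1,-10-,0--1,0-0-,01--
  m6 ⊆ 01-- [E]
  m7 ⊆ --11,-1-1,0--1,01--
  m8 ⊆ --00 [E]
  m11 ⊆ --11 [E]
  m12 ⊆ --00,-10-
  m13 ⊆ -1-1,-10-
  m15 ⊆ --11,-1-1
E = {--00, --11, 01--}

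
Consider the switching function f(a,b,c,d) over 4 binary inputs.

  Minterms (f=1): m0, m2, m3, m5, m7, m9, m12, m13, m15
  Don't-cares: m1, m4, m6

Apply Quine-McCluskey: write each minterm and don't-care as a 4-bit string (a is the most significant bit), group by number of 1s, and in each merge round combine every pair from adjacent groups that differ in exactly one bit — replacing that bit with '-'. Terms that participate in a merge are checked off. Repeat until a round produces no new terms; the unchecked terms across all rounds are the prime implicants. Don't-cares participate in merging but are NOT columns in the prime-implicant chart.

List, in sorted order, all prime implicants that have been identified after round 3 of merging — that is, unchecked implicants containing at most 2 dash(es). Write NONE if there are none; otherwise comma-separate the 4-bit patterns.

Round 0: 0000✓ 0001✓ 0010✓ 0011✓ 0100✓ 0101✓ 0110✓ 0111✓ 1001✓ 1100✓ 1101✓ 1111✓
Round 1: -001✓ -100✓ -101✓ -111✓ 0-00✓ 0-01✓ 0-10✓ 0-11✓ 00-0✓ 00-1✓ 000-✓ 001-✓ 01-0✓ 01-1✓ 010-✓ 011-✓ 1-01✓ 11-1✓ 110-✓
Round 2: --01 -1-1 -10- 0--0✓ 0--1✓ 0-0-✓ 0-1-✓ 00--✓ 01--✓
Round 3: 0---
PIs = {--01, -1-1, -10-, 0---}

--01, -1-1, -10-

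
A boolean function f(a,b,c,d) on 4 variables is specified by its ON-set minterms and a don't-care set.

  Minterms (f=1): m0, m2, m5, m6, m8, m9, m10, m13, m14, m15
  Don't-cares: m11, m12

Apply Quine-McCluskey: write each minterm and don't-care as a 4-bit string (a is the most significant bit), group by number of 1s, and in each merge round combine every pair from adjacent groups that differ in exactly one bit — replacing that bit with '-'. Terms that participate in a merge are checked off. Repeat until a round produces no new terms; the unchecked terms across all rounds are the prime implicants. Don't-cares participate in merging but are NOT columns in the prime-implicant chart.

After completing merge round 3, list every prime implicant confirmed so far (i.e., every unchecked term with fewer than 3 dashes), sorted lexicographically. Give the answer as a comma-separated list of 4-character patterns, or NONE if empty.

--10, -0-0, -101

size-2^0 implicants → 0000(✓)  0010(✓)  0101(✓)  0110(✓)  1000(✓)  1001(✓)  1010(✓)  1011(✓)  1100(✓)  1101(✓)  1110(✓)  1111(✓)
size-2^1 implicants → -000(✓)  -010(✓)  -101  -110(✓)  0-10(✓)  00-0(✓)  1-00(✓)  1-01(✓)  1-10(✓)  1-11(✓)  10-0(✓)  10-1(✓)  100-(✓)  101-(✓)  11-0(✓)  11-1(✓)  110-(✓)  111-(✓)
size-2^2 implicants → --10  -0-0  1--0(✓)  1--1(✓)  1-0-(✓)  1-1-(✓)  10--(✓)  11--(✓)
size-2^3 implicants → 1---
Unchecked terms (primes): --10, -0-0, -101, 1---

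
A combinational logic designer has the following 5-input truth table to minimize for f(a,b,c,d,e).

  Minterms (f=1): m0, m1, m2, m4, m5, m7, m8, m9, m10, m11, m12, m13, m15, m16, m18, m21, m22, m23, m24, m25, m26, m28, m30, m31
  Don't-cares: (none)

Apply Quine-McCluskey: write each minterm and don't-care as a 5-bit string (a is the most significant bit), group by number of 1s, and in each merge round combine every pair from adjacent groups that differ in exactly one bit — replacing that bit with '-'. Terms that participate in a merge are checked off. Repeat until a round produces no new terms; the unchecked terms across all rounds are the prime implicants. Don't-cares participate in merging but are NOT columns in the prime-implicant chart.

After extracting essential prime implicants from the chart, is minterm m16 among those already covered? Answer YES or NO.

size-2^0 implicants → 00000(✓)  00001(✓)  00010(✓)  00100(✓)  00101(✓)  00111(✓)  01000(✓)  01001(✓)  01010(✓)  01011(✓)  01100(✓)  01101(✓)  01111(✓)  10000(✓)  10010(✓)  10101(✓)  10110(✓)  10111(✓)  11000(✓)  11001(✓)  11010(✓)  11100(✓)  11110(✓)  11111(✓)
size-2^1 implicants → -0000(✓)  -0010(✓)  -0101(✓)  -0111(✓)  -1000(✓)  -1001(✓)  -1010(✓)  -1100(✓)  -1111(✓)  0-000(✓)  0-001(✓)  0-010(✓)  0-100(✓)  0-101(✓)  0-111(✓)  00-00(✓)  00-01(✓)  000-0(✓)  0000-(✓)  001-1(✓)  0010-(✓)  01-00(✓)  01-01(✓)  01-11(✓)  010-0(✓)  010-1(✓)  0100-(✓)  0101-(✓)  011-1(✓)  0110-(✓)  1-000(✓)  1-010(✓)  1-110(✓)  1-111(✓)  10-10(✓)  100-0(✓)  101-1(✓)  1011-(✓)  11-00(✓)  11-10(✓)  110-0(✓)  1100-(✓)  111-0(✓)  1111-(✓)
size-2^2 implicants → --000(✓)  --010(✓)  --111  -00-0(✓)  -01-1  -1-00  -10-0(✓)  -100-  0--00(✓)  0--01(✓)  0-0-0(✓)  0-00-(✓)  0-1-1  0-10-(✓)  00-0-(✓)  01--1  01-0-(✓)  010--  1--10  1-0-0(✓)  1-11-  11--0
size-2^3 implicants → --0-0  0--0-
Unchecked terms (primes): --0-0, --111, -01-1, -1-00, -100-, 0--0-, 0-1-1, 01--1, 010--, 1--10, 1-11-, 11--0
Minterm coverage:
  m0 ⊆ --0-0,0--0-
  m1 ⊆ 0--0- [E]
  m2 ⊆ --0-0 [E]
  m4 ⊆ 0--0- [E]
  m5 ⊆ -01-1,0--0-,0-1-1
  m7 ⊆ --111,-01-1,0-1-1
  m8 ⊆ --0-0,-1-00,-100-,0--0-,010--
  m9 ⊆ -100-,0--0-,01--1,010--
  m10 ⊆ --0-0,010--
  m11 ⊆ 01--1,010--
  m12 ⊆ -1-00,0--0-
  m13 ⊆ 0--0-,0-1-1,01--1
  m15 ⊆ --111,0-1-1,01--1
  m16 ⊆ --0-0 [E]
  m18 ⊆ --0-0,1--10
  m21 ⊆ -01-1 [E]
  m22 ⊆ 1--10,1-11-
  m23 ⊆ --111,-01-1,1-11-
  m24 ⊆ --0-0,-1-00,-100-,11--0
  m25 ⊆ -100- [E]
  m26 ⊆ --0-0,1--10,11--0
  m28 ⊆ -1-00,11--0
  m30 ⊆ 1--10,1-11-,11--0
  m31 ⊆ --111,1-11-
E = {--0-0, -01-1, -100-, 0--0-}

YES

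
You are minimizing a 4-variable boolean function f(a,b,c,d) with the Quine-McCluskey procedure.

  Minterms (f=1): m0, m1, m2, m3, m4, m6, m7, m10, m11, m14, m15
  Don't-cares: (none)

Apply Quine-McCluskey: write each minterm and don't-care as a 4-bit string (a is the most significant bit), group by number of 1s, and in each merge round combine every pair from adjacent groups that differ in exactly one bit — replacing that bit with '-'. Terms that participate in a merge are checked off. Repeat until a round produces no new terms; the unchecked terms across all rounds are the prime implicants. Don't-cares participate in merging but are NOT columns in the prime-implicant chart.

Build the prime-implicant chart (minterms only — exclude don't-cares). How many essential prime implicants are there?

[col 0] 0000*, 0001*, 0010*, 0011*, 0100*, 0110*, 0111*, 1010*, 1011*, 1110*, 1111*
[col 1] -010*, -011*, -110*, -111*, 0-00*, 0-10*, 0-11*, 00-0*, 00-1*, 000-*, 001-*, 01-0*, 011-*, 1-10*, 1-11*, 101-*, 111-*
[col 2] --10*, --11*, -01-*, -11-*, 0--0, 0-1-*, 00--, 1-1-*
[col 3] --1-
Prime implicants: --1-, 0--0, 00--
PI chart (minterm → PIs covering it):
  0 | 0--0,00--
  1 | 00--  (sole → essential)
  2 | --1-,0--0,00--
  3 | --1-,00--
  4 | 0--0  (sole → essential)
  6 | --1-,0--0
  7 | --1-  (sole → essential)
  10 | --1-  (sole → essential)
  11 | --1-  (sole → essential)
  14 | --1-  (sole → essential)
  15 | --1-  (sole → essential)
Essential prime implicants: --1-, 0--0, 00--

3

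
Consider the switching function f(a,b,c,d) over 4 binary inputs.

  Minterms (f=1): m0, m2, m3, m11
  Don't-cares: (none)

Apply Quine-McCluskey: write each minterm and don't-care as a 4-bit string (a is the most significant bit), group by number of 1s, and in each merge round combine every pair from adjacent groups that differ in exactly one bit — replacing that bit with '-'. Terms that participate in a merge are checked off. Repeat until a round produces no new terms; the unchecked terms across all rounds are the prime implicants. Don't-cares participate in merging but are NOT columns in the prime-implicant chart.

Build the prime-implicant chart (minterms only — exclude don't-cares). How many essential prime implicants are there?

2

[col 0] 0000*, 0010*, 0011*, 1011*
[col 1] -011, 00-0, 001-
Prime implicants: -011, 00-0, 001-
PI chart (minterm → PIs covering it):
  0 | 00-0  (sole → essential)
  2 | 00-0,001-
  3 | -011,001-
  11 | -011  (sole → essential)
Essential prime implicants: -011, 00-0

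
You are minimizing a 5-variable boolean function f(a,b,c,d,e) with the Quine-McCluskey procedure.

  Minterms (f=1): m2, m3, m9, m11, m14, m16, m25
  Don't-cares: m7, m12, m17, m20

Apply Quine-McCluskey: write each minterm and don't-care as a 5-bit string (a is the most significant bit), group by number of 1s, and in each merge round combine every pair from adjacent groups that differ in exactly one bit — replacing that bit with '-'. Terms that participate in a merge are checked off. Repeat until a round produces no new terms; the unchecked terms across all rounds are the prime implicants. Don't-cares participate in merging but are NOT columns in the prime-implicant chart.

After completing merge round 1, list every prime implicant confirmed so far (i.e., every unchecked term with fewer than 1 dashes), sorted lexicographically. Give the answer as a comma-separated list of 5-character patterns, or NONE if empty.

NONE

size-2^0 implicants → 00010(✓)  00011(✓)  00111(✓)  01001(✓)  01011(✓)  01100(✓)  01110(✓)  10000(✓)  10001(✓)  10100(✓)  11001(✓)
size-2^1 implicants → -1001  0-011  00-11  0001-  010-1  011-0  1-001  10-00  1000-
Unchecked terms (primes): -1001, 0-011, 00-11, 0001-, 010-1, 011-0, 1-001, 10-00, 1000-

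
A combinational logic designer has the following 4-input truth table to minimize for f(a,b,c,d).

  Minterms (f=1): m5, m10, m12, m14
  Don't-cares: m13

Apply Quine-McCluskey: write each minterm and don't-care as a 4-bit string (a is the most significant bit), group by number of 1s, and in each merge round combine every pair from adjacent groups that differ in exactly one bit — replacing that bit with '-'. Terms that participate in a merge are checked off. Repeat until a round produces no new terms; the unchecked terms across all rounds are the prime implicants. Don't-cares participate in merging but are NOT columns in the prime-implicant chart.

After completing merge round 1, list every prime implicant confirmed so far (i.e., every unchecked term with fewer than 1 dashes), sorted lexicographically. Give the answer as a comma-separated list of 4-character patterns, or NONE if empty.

size-2^0 implicants → 0101(✓)  1010(✓)  1100(✓)  1101(✓)  1110(✓)
size-2^1 implicants → -101  1-10  11-0  110-
Unchecked terms (primes): -101, 1-10, 11-0, 110-

NONE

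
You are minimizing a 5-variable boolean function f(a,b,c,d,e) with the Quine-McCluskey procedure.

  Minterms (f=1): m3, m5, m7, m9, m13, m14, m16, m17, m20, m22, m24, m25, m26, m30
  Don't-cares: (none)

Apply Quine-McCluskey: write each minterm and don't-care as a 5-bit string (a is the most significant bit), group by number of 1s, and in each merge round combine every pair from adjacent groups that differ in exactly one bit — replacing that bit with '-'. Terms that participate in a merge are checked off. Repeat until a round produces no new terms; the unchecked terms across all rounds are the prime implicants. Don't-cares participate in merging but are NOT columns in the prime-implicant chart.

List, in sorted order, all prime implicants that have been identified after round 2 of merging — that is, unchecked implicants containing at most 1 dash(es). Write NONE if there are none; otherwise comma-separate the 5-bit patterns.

-1001, -1110, 0-101, 00-11, 001-1, 01-01, 1-110, 10-00, 101-0, 11-10, 110-0

Round 0: 00011✓ 00101✓ 00111✓ 01001✓ 01101✓ 01110✓ 10000✓ 10001✓ 10100✓ 10110✓ 11000✓ 11001✓ 11010✓ 11110✓
Round 1: -1001 -1110 0-101 00-11 001-1 01-01 1-000✓ 1-001✓ 1-110 10-00 1000-✓ 101-0 11-10 110-0 1100-✓
Round 2: 1-00-
PIs = {-1001, -1110, 0-101, 00-11, 001-1, 01-01, 1-00-, 1-110, 10-00, 101-0, 11-10, 110-0}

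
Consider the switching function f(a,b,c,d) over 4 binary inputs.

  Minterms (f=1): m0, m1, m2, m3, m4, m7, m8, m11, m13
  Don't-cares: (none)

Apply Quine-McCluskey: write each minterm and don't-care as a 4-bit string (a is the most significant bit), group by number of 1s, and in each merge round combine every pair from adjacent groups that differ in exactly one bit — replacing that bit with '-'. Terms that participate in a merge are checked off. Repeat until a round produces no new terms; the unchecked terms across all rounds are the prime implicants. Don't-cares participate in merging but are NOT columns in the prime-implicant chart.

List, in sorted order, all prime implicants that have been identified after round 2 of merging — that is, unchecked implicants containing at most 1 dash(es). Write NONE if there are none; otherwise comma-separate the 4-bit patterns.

-000, -011, 0-00, 0-11, 1101

Round 0: 0000✓ 0001✓ 0010✓ 0011✓ 0100✓ 0111✓ 1000✓ 1011✓ 1101
Round 1: -000 -011 0-00 0-11 00-0✓ 00-1✓ 000-✓ 001-✓
Round 2: 00--
PIs = {-000, -011, 0-00, 0-11, 00--, 1101}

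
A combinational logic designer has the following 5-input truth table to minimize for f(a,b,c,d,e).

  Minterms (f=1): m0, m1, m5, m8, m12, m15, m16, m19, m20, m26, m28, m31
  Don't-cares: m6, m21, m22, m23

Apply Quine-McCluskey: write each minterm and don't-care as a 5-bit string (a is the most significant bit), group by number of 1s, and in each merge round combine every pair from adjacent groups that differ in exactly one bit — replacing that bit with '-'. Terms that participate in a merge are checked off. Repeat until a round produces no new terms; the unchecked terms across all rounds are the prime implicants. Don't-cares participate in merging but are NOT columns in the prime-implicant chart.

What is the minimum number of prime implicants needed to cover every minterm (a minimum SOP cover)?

7

size-2^0 implicants → 00000(✓)  00001(✓)  00101(✓)  00110(✓)  01000(✓)  01100(✓)  01111(✓)  10000(✓)  10011(✓)  10100(✓)  10101(✓)  10110(✓)  10111(✓)  11010  11100(✓)  11111(✓)
size-2^1 implicants → -0000  -0101  -0110  -1100  -1111  0-000  00-01  0000-  01-00  1-100  1-111  10-00  10-11  101-0(✓)  101-1(✓)  1010-(✓)  1011-(✓)
size-2^2 implicants → 101--
Unchecked terms (primes): -0000, -0101, -0110, -1100, -1111, 0-000, 00-01, 0000-, 01-00, 1-100, 1-111, 10-00, 10-11, 101--, 11010
Minterm coverage:
  m0 ⊆ -0000,0-000,0000-
  m1 ⊆ 00-01,0000-
  m5 ⊆ -0101,00-01
  m8 ⊆ 0-000,01-00
  m12 ⊆ -1100,01-00
  m15 ⊆ -1111 [E]
  m16 ⊆ -0000,10-00
  m19 ⊆ 10-11 [E]
  m20 ⊆ 1-100,10-00,101--
  m26 ⊆ 11010 [E]
  m28 ⊆ -1100,1-100
  m31 ⊆ -1111,1-111
E = {-1111, 10-11, 11010}
Petrick residual → -0000, 00-01, 01-00, 1-100
Cover = b'c'd'e' + bcde + a'b'd'e + a'bd'e' + acd'e' + ab'de + abc'de'  |cover|=7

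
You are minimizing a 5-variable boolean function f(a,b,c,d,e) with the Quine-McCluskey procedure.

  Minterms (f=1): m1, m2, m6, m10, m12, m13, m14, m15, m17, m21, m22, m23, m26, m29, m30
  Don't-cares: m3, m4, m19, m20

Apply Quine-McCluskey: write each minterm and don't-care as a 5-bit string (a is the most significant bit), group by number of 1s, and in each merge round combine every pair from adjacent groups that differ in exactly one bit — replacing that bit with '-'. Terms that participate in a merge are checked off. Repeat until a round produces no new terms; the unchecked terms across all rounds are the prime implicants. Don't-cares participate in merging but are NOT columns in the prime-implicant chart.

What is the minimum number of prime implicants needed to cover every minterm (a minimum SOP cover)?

6

Round 0: 00001✓ 00010✓ 00011✓ 00100✓ 00110✓ 01010✓ 01100✓ 01101✓ 01110✓ 01111✓ 10001✓ 10011✓ 10100✓ 10101✓ 10110✓ 10111✓ 11010✓ 11101✓ 11110✓
Round 1: -0001✓ -0011✓ -0100✓ -0110✓ -1010✓ -1101 -1110✓ 0-010✓ 0-100✓ 0-110✓ 00-10✓ 000-1✓ 0001- 001-0✓ 01-10✓ 011-0✓ 011-1✓ 0110-✓ 0111-✓ 1-101 1-110✓ 10-01✓ 10-11✓ 100-1✓ 101-0✓ 101-1✓ 1010-✓ 1011-✓ 11-10✓
Round 2: --110 -00-1 -01-0 -1-10 0--10 0-1-0 011-- 10--1 101--
PIs = {--110, -00-1, -01-0, -1-10, -1101, 0--10, 0-1-0, 0001-, 011--, 1-101, 10--1, 101--}
Coverage chart:
  m1: -00-1 ←essential
  m2: 0--10,0001-
  m6: --110,-01-0,0--10,0-1-0
  m10: -1-10,0--10
  m12: 0-1-0,011--
  m13: -1101,011--
  m14: --110,-1-10,0--10,0-1-0,011--
  m15: 011-- ←essential
  m17: -00-1,10--1
  m21: 1-101,10--1,101--
  m22: --110,-01-0,101--
  m23: 10--1,101--
  m26: -1-10 ←essential
  m29: -1101,1-101
  m30: --110,-1-10
Essential: -00-1, -1-10, 011--
Petrick residual → -1101, 0--10, 101--
Min cover (6 terms): b'c'e + bde' + bcd'e + a'de' + a'bc + ab'c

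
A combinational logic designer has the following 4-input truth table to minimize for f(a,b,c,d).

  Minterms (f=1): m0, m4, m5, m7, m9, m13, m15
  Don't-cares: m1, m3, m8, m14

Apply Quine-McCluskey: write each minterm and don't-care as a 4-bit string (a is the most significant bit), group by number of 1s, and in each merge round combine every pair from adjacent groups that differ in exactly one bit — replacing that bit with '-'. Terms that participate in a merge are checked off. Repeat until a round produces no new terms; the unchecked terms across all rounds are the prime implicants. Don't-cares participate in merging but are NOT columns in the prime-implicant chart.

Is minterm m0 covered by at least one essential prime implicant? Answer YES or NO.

size-2^0 implicants → 0000(✓)  0001(✓)  0011(✓)  0100(✓)  0101(✓)  0111(✓)  1000(✓)  1001(✓)  1101(✓)  1110(✓)  1111(✓)
size-2^1 implicants → -000(✓)  -001(✓)  -101(✓)  -111(✓)  0-00(✓)  0-01(✓)  0-11(✓)  00-1(✓)  000-(✓)  01-1(✓)  010-(✓)  1-01(✓)  100-(✓)  11-1(✓)  111-
size-2^2 implicants → --01  -00-  -1-1  0--1  0-0-
Unchecked terms (primes): --01, -00-, -1-1, 0--1, 0-0-, 111-
Minterm coverage:
  m0 ⊆ -00-,0-0-
  m4 ⊆ 0-0- [E]
  m5 ⊆ --01,-1-1,0--1,0-0-
  m7 ⊆ -1-1,0--1
  m9 ⊆ --01,-00-
  m13 ⊆ --01,-1-1
  m15 ⊆ -1-1,111-
E = {0-0-}

YES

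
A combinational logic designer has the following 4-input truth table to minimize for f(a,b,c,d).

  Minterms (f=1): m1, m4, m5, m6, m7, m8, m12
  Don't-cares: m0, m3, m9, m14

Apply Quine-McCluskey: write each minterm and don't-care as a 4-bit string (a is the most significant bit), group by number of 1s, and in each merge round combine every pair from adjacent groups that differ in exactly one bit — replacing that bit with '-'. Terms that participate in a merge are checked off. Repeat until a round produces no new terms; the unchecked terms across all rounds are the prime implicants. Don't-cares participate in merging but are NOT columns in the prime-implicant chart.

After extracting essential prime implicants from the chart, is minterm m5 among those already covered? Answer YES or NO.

NO

[col 0] 0000*, 0001*, 0011*, 0100*, 0101*, 0110*, 0111*, 1000*, 1001*, 1100*, 1110*
[col 1] -000*, -001*, -100*, -110*, 0-00*, 0-01*, 0-11*, 00-1*, 000-*, 01-0*, 01-1*, 010-*, 011-*, 1-00*, 100-*, 11-0*
[col 2] --00, -00-, -1-0, 0--1, 0-0-, 01--
Prime implicants: --00, -00-, -1-0, 0--1, 0-0-, 01--
PI chart (minterm → PIs covering it):
  1 | -00-,0--1,0-0-
  4 | --00,-1-0,0-0-,01--
  5 | 0--1,0-0-,01--
  6 | -1-0,01--
  7 | 0--1,01--
  8 | --00,-00-
  12 | --00,-1-0
(no essential prime implicants)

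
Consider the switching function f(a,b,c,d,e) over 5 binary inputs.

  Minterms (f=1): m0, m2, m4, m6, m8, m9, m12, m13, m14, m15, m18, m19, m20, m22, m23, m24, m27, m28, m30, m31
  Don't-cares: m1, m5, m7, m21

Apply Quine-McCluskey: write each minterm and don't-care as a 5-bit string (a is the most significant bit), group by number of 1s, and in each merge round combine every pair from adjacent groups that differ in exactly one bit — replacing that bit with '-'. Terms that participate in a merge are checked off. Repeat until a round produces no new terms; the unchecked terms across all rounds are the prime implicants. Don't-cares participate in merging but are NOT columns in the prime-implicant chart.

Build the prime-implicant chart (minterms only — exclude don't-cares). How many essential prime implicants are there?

3

Round 0: 00000✓ 00001✓ 00010✓ 00100✓ 00101✓ 00110✓ 00111✓ 01000✓ 01001✓ 01100✓ 01101✓ 01110✓ 01111✓ 10010✓ 10011✓ 10100✓ 10101✓ 10110✓ 10111✓ 11000✓ 11011✓ 11100✓ 11110✓ 11111✓
Round 1: -0010✓ -0100✓ -0101✓ -0110✓ -0111✓ -1000✓ -1100✓ -1110✓ -1111✓ 0-000✓ 0-001✓ 0-100✓ 0-101✓ 0-110✓ 0-111✓ 00-00✓ 00-01✓ 00-10✓ 000-0✓ 0000-✓ 001-0✓ 001-1✓ 0010-✓ 0011-✓ 01-00✓ 01-01✓ 0100-✓ 011-0✓ 011-1✓ 0110-✓ 0111-✓ 1-011✓ 1-100✓ 1-110✓ 1-111✓ 10-10✓ 10-11✓ 1001-✓ 101-0✓ 101-1✓ 1010-✓ 1011-✓ 11-00✓ 11-11✓ 111-0✓ 1111-✓
Round 2: --100✓ --110✓ --111✓ -0-10 -01-0✓ -01-1✓ -010-✓ -011-✓ -1-00 -11-0✓ -111-✓ 0--00✓ 0--01✓ 0-00-✓ 0-1-0✓ 0-1-1✓ 0-10-✓ 0-11-✓ 00--0 00-0-✓ 001--✓ 01-0-✓ 011--✓ 1--11 1-1-0✓ 1-11-✓ 10-1- 101--✓
Round 3: --1-0 --11- -01-- 0--0- 0-1--
PIs = {--1-0, --11-, -0-10, -01--, -1-00, 0--0-, 0-1--, 00--0, 1--11, 10-1-}
Coverage chart:
  m0: 0--0-,00--0
  m2: -0-10,00--0
  m4: --1-0,-01--,0--0-,0-1--,00--0
  m6: --1-0,--11-,-0-10,-01--,0-1--,00--0
  m8: -1-00,0--0-
  m9: 0--0- ←essential
  m12: --1-0,-1-00,0--0-,0-1--
  m13: 0--0-,0-1--
  m14: --1-0,--11-,0-1--
  m15: --11-,0-1--
  m18: -0-10,10-1-
  m19: 1--11,10-1-
  m20: --1-0,-01--
  m22: --1-0,--11-,-0-10,-01--,10-1-
  m23: --11-,-01--,1--11,10-1-
  m24: -1-00 ←essential
  m27: 1--11 ←essential
  m28: --1-0,-1-00
  m30: --1-0,--11-
  m31: --11-,1--11
Essential: -1-00, 0--0-, 1--11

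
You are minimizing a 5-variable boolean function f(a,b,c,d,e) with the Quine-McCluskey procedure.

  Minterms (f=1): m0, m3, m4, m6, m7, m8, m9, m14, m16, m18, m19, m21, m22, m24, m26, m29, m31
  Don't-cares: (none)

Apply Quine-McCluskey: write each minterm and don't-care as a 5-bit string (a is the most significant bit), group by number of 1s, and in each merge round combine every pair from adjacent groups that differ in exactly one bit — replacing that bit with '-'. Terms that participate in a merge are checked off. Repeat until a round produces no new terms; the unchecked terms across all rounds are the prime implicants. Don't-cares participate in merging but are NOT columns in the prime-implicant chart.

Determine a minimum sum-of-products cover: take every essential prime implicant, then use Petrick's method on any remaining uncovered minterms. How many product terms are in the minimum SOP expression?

Round 0: 00000✓ 00011✓ 00100✓ 00110✓ 00111✓ 01000✓ 01001✓ 01110✓ 10000✓ 10010✓ 10011✓ 10101✓ 10110✓ 11000✓ 11010✓ 11101✓ 11111✓
Round 1: -0000✓ -0011 -0110 -1000✓ 0-000✓ 0-110 00-00 00-11 001-0 0011- 0100- 1-000✓ 1-010✓ 1-101 10-10 100-0✓ 1001- 110-0✓ 111-1
Round 2: --000 1-0-0
PIs = {--000, -0011, -0110, 0-110, 00-00, 00-11, 001-0, 0011-, 0100-, 1-0-0, 1-101, 10-10, 1001-, 111-1}
Coverage chart:
  m0: --000,00-00
  m3: -0011,00-11
  m4: 00-00,001-0
  m6: -0110,0-110,001-0,0011-
  m7: 00-11,0011-
  m8: --000,0100-
  m9: 0100- ←essential
  m14: 0-110 ←essential
  m16: --000,1-0-0
  m18: 1-0-0,10-10,1001-
  m19: -0011,1001-
  m21: 1-101 ←essential
  m22: -0110,10-10
  m24: --000,1-0-0
  m26: 1-0-0 ←essential
  m29: 1-101,111-1
  m31: 111-1 ←essential
Essential: 0-110, 0100-, 1-0-0, 1-101, 111-1
Petrick residual → -0011, -0110, 00-00, 00-11
Min cover (9 terms): b'c'de + b'cde' + a'cde' + a'b'd'e' + a'b'de + a'bc'd' + ac'e' + acd'e + abce

9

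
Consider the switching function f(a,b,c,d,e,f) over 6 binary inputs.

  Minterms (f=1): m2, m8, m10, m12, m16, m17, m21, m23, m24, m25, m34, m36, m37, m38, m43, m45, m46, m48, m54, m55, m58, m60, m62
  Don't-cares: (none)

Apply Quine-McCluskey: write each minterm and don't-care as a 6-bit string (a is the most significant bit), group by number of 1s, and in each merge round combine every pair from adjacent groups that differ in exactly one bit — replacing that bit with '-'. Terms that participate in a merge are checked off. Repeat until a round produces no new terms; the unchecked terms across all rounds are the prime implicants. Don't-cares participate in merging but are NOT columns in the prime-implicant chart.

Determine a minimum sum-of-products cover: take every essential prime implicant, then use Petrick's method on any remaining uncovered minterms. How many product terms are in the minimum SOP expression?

13

Round 0: 000010✓ 001000✓ 001010✓ 001100✓ 010000✓ 010001✓ 010101✓ 010111✓ 011000✓ 011001✓ 100010✓ 100100✓ 100101✓ 100110✓ 101011 101101✓ 101110✓ 110000✓ 110110✓ 110111✓ 111010✓ 111100✓ 111110✓
Round 1: -00010 -10000 -10111 0-1000 00-010 001-00 0010-0 01-000✓ 01-001✓ 010-01 01000-✓ 0101-1 01100-✓ 1-0110✓ 1-1110✓ 10-101 10-110✓ 100-10 1001-0 10010- 11-110✓ 11011- 111-10 1111-0
Round 2: 01-00- 1--110
PIs = {-00010, -10000, -10111, 0-1000, 00-010, 001-00, 0010-0, 01-00-, 010-01, 0101-1, 1--110, 10-101, 100-10, 1001-0, 10010-, 101011, 11011-, 111-10, 1111-0}
Coverage chart:
  m2: -00010,00-010
  m8: 0-1000,001-00,0010-0
  m10: 00-010,0010-0
  m12: 001-00 ←essential
  m16: -10000,01-00-
  m17: 01-00-,010-01
  m21: 010-01,0101-1
  m23: -10111,0101-1
  m24: 0-1000,01-00-
  m25: 01-00- ←essential
  m34: -00010,100-10
  m36: 1001-0,10010-
  m37: 10-101,10010-
  m38: 1--110,100-10,1001-0
  m43: 101011 ←essential
  m45: 10-101 ←essential
  m46: 1--110 ←essential
  m48: -10000 ←essential
  m54: 1--110,11011-
  m55: -10111,11011-
  m58: 111-10 ←essential
  m60: 1111-0 ←essential
  m62: 1--110,111-10,1111-0
Essential: -10000, 001-00, 01-00-, 1--110, 10-101, 101011, 111-10, 1111-0
Petrick residual → -00010, -10111, 00-010, 010-01, 1001-0
Min cover (13 terms): b'c'd'ef' + bc'd'e'f' + bc'def + a'b'd'ef' + a'b'ce'f' + a'bd'e' + a'bc'e'f + adef' + ab'de'f + ab'c'df' + ab'cd'ef + abcef' + abcdf'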